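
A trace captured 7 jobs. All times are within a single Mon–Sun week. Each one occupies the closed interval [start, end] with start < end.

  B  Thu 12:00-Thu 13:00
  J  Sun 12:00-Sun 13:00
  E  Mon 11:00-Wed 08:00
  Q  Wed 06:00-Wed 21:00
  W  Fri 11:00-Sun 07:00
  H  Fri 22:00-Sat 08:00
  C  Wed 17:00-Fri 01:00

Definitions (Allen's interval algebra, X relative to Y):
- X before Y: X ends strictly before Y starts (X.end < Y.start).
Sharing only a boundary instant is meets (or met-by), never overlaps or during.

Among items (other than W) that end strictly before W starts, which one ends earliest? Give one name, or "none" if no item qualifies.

Target W = [Fri 11:00, Sun 07:00].
B [Thu 12:00, Thu 13:00] → before → candidate.
C [Wed 17:00, Fri 01:00] → before → candidate.
E [Mon 11:00, Wed 08:00] → before → candidate.
H [Fri 22:00, Sat 08:00] → during → excluded.
J [Sun 12:00, Sun 13:00] → after → excluded.
Q [Wed 06:00, Wed 21:00] → before → candidate.
Among candidates, earliest end is Wed 08:00 → E.

E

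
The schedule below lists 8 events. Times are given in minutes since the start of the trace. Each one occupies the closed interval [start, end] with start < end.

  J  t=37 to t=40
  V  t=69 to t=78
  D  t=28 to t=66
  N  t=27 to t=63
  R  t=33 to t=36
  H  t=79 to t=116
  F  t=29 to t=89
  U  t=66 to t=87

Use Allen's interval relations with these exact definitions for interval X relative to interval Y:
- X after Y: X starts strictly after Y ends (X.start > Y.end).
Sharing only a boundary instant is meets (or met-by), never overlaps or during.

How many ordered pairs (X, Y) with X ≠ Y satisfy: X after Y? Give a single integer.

13

Checking all 56 ordered pairs for relation 'after'; matching pairs in alphabetical order:
(H, D): H after D ✓
(H, J): H after J ✓
(H, N): H after N ✓
(H, R): H after R ✓
(H, V): H after V ✓
(J, R): J after R ✓
(U, J): U after J ✓
(U, N): U after N ✓
(U, R): U after R ✓
(V, D): V after D ✓
(V, J): V after J ✓
(V, N): V after N ✓
(V, R): V after R ✓
Count: 13.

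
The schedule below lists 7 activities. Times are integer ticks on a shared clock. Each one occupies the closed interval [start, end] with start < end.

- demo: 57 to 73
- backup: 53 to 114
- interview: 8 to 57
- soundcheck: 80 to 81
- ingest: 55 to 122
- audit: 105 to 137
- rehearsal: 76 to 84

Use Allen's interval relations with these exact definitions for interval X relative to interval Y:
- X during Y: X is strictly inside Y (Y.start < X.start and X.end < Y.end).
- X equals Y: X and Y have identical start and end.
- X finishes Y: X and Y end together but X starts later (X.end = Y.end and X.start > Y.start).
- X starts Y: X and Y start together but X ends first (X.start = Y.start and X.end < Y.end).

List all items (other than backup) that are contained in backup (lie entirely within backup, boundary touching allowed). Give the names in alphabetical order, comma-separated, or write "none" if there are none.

demo, rehearsal, soundcheck

Target backup = [53, 114].
audit [105, 137] → overlapped-by → no.
demo [57, 73] → during → yes.
ingest [55, 122] → overlapped-by → no.
interview [8, 57] → overlaps → no.
rehearsal [76, 84] → during → yes.
soundcheck [80, 81] → during → yes.
Result: demo, rehearsal, soundcheck.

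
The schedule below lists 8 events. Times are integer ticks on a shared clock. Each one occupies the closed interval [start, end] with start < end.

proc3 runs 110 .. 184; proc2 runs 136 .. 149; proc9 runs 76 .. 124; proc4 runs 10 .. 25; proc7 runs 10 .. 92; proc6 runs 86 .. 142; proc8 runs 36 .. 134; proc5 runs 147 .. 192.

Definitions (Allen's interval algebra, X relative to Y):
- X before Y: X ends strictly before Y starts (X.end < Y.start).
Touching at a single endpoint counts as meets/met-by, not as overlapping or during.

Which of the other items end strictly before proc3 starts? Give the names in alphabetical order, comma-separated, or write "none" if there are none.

Target proc3 = [110, 184].
proc2 [136, 149] → during → no.
proc4 [10, 25] → before → yes.
proc5 [147, 192] → overlapped-by → no.
proc6 [86, 142] → overlaps → no.
proc7 [10, 92] → before → yes.
proc8 [36, 134] → overlaps → no.
proc9 [76, 124] → overlaps → no.
Result: proc4, proc7.

proc4, proc7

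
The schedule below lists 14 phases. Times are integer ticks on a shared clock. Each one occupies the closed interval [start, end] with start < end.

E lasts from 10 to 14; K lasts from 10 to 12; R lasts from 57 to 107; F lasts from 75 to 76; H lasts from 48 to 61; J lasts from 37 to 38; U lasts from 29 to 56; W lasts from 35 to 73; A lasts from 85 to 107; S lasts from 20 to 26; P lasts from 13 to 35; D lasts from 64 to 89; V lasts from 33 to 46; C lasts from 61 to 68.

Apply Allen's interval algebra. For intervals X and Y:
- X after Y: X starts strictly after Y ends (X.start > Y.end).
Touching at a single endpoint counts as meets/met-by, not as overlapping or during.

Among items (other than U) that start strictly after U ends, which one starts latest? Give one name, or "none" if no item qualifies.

A

Target U = [29, 56].
A [85, 107] → after → candidate.
C [61, 68] → after → candidate.
D [64, 89] → after → candidate.
E [10, 14] → before → excluded.
F [75, 76] → after → candidate.
H [48, 61] → overlapped-by → excluded.
J [37, 38] → during → excluded.
K [10, 12] → before → excluded.
P [13, 35] → overlaps → excluded.
R [57, 107] → after → candidate.
S [20, 26] → before → excluded.
V [33, 46] → during → excluded.
W [35, 73] → overlapped-by → excluded.
Among candidates, latest start is 85 → A.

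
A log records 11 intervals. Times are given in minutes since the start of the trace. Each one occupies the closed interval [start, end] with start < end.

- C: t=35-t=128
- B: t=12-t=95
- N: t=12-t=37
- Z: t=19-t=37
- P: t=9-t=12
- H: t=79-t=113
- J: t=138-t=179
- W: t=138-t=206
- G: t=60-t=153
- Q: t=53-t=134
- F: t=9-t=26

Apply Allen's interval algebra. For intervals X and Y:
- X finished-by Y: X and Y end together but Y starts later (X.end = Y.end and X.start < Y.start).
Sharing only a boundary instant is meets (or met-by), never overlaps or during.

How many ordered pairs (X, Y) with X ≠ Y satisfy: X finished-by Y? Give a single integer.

Checking all 110 ordered pairs for relation 'finished-by'; matching pairs in alphabetical order:
(N, Z): N finished-by Z ✓
Count: 1.

1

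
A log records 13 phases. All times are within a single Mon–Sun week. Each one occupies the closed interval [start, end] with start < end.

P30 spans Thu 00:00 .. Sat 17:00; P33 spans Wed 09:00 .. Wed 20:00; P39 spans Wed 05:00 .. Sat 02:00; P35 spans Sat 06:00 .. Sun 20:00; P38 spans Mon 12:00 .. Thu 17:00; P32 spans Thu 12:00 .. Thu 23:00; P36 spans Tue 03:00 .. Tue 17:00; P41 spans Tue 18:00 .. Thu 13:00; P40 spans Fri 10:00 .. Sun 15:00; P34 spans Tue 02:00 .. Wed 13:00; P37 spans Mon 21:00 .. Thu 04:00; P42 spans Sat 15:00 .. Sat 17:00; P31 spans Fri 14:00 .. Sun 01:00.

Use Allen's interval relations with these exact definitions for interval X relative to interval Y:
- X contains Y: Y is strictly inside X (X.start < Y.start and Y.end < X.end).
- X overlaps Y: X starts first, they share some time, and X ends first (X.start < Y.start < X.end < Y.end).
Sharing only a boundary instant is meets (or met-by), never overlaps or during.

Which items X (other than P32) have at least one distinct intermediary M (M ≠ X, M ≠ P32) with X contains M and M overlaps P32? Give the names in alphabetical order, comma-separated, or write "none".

Target P32 = [Thu 12:00, Thu 23:00].
Intermediaries M with M overlaps P32: P38, P41.
Via P38 — items with X contains P38: none.
Via P41 — items with X contains P41: P38.
Union: P38.

P38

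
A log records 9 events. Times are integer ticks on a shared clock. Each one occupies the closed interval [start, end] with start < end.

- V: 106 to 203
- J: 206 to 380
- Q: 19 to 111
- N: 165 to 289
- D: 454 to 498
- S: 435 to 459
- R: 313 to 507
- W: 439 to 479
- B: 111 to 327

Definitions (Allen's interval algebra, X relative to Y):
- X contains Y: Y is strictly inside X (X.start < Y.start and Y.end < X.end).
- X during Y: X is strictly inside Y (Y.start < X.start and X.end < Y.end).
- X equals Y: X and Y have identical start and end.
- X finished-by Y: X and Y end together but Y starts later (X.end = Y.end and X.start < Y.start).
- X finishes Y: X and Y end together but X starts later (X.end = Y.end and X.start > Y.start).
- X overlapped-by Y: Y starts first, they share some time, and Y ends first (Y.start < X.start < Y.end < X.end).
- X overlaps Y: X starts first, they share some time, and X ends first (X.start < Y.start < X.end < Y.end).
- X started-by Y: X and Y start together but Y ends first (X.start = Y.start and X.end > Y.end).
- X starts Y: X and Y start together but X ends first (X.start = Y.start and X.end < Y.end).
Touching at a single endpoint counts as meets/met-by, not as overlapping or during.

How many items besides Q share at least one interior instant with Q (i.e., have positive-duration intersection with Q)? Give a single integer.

1

Target Q = [19, 111].
B [111, 327] → met-by → no.
D [454, 498] → after → no.
J [206, 380] → after → no.
N [165, 289] → after → no.
R [313, 507] → after → no.
S [435, 459] → after → no.
V [106, 203] → overlapped-by → counts.
W [439, 479] → after → no.
Total: 1.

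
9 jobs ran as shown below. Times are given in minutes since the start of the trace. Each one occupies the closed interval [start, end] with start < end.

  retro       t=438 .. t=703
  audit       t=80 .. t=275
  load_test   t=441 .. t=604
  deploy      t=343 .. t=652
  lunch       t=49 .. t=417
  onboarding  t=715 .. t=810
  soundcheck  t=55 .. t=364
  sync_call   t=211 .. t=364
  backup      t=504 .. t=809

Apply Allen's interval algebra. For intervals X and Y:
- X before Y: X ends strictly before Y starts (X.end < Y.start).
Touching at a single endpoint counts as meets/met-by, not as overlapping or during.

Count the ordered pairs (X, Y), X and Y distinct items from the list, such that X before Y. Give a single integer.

20

Checking all 72 ordered pairs for relation 'before'; matching pairs in alphabetical order:
(audit, backup): audit before backup ✓
(audit, deploy): audit before deploy ✓
(audit, load_test): audit before load_test ✓
(audit, onboarding): audit before onboarding ✓
(audit, retro): audit before retro ✓
(deploy, onboarding): deploy before onboarding ✓
(load_test, onboarding): load_test before onboarding ✓
(lunch, backup): lunch before backup ✓
(lunch, load_test): lunch before load_test ✓
(lunch, onboarding): lunch before onboarding ✓
(lunch, retro): lunch before retro ✓
(retro, onboarding): retro before onboarding ✓
(soundcheck, backup): soundcheck before backup ✓
(soundcheck, load_test): soundcheck before load_test ✓
(soundcheck, onboarding): soundcheck before onboarding ✓
(soundcheck, retro): soundcheck before retro ✓
(sync_call, backup): sync_call before backup ✓
(sync_call, load_test): sync_call before load_test ✓
(sync_call, onboarding): sync_call before onboarding ✓
(sync_call, retro): sync_call before retro ✓
Count: 20.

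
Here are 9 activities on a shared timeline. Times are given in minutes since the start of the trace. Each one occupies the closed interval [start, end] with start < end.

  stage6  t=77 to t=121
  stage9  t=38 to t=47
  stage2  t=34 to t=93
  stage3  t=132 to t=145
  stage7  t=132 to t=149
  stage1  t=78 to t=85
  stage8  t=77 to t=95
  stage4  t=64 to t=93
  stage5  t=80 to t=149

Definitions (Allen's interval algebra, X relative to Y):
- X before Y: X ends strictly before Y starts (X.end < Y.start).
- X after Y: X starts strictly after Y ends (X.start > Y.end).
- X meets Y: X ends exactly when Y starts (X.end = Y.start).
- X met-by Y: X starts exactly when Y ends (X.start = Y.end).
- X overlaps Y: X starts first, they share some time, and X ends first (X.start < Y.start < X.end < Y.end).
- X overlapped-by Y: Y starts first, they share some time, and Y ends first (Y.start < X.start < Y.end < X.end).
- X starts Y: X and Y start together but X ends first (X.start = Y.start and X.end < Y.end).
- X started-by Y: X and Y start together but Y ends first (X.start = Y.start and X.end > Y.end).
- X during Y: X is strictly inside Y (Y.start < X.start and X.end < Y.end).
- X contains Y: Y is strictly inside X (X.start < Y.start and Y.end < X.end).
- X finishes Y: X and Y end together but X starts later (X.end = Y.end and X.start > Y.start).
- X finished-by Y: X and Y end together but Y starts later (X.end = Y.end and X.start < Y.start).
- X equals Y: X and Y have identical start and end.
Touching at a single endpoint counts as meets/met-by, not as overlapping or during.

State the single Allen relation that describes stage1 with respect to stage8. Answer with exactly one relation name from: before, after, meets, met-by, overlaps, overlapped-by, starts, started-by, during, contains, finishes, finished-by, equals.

during

stage1 = [t=78, t=85]; stage8 = [t=77, t=95].
Compare endpoints: stage1.start > stage8.start, stage1.start < stage8.end, stage1.end > stage8.start, stage1.end < stage8.end.
That pattern is 'during'.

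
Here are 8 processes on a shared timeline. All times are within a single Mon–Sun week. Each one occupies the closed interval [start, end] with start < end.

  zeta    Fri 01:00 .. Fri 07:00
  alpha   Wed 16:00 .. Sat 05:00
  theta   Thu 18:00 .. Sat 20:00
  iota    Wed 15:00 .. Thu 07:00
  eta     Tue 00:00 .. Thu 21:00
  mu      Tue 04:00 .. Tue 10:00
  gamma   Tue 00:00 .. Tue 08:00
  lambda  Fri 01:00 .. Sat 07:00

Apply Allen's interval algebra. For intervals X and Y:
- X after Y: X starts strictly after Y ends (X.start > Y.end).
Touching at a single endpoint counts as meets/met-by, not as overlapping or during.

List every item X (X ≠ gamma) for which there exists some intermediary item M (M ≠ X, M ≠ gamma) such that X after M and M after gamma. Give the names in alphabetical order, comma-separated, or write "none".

lambda, theta, zeta

Target gamma = [Tue 00:00, Tue 08:00].
Intermediaries M with M after gamma: alpha, iota, lambda, theta, zeta.
Via alpha — items with X after alpha: none.
Via iota — items with X after iota: lambda, theta, zeta.
Via lambda — items with X after lambda: none.
Via theta — items with X after theta: none.
Via zeta — items with X after zeta: none.
Union: lambda, theta, zeta.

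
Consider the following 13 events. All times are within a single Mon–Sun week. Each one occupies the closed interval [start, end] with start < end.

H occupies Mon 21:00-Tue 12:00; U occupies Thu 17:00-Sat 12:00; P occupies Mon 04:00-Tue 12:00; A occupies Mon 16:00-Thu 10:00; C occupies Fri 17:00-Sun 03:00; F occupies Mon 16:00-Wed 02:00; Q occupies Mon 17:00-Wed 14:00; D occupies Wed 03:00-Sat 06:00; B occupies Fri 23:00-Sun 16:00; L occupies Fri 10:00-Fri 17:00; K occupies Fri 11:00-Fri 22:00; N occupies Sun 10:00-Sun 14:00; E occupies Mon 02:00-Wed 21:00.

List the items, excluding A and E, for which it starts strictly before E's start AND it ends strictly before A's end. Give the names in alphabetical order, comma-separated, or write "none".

none

Conditions: its start is strictly before E's start (X.start < Mon 02:00) AND its end is strictly before A's end (X.end < Thu 10:00).
B: start Fri 23:00 < Mon 02:00? ✗; end Sun 16:00 < Thu 10:00? ✗ → no.
C: start Fri 17:00 < Mon 02:00? ✗; end Sun 03:00 < Thu 10:00? ✗ → no.
D: start Wed 03:00 < Mon 02:00? ✗; end Sat 06:00 < Thu 10:00? ✗ → no.
F: start Mon 16:00 < Mon 02:00? ✗; end Wed 02:00 < Thu 10:00? ✓ → no.
H: start Mon 21:00 < Mon 02:00? ✗; end Tue 12:00 < Thu 10:00? ✓ → no.
K: start Fri 11:00 < Mon 02:00? ✗; end Fri 22:00 < Thu 10:00? ✗ → no.
L: start Fri 10:00 < Mon 02:00? ✗; end Fri 17:00 < Thu 10:00? ✗ → no.
N: start Sun 10:00 < Mon 02:00? ✗; end Sun 14:00 < Thu 10:00? ✗ → no.
P: start Mon 04:00 < Mon 02:00? ✗; end Tue 12:00 < Thu 10:00? ✓ → no.
Q: start Mon 17:00 < Mon 02:00? ✗; end Wed 14:00 < Thu 10:00? ✓ → no.
U: start Thu 17:00 < Mon 02:00? ✗; end Sat 12:00 < Thu 10:00? ✗ → no.
Result: none.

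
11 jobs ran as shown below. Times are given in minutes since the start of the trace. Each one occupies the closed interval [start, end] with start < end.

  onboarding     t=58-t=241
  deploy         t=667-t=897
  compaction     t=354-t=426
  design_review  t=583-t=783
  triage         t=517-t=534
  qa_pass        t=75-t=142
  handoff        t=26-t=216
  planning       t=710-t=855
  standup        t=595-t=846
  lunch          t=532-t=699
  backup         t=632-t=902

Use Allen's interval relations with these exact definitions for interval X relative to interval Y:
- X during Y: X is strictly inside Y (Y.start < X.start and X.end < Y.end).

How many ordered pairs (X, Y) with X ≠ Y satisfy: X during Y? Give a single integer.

Checking all 110 ordered pairs for relation 'during'; matching pairs in alphabetical order:
(deploy, backup): deploy during backup ✓
(planning, backup): planning during backup ✓
(planning, deploy): planning during deploy ✓
(qa_pass, handoff): qa_pass during handoff ✓
(qa_pass, onboarding): qa_pass during onboarding ✓
Count: 5.

5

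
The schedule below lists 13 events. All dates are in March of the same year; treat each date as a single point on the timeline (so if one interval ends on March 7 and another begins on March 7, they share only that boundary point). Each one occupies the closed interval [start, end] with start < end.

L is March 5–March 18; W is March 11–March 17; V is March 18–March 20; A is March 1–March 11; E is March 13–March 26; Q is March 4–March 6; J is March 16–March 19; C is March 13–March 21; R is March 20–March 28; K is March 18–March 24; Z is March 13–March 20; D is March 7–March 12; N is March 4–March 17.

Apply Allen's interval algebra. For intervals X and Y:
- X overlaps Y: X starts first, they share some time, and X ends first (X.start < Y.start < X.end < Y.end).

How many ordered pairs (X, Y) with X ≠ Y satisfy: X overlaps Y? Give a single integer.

25

Checking all 156 ordered pairs for relation 'overlaps'; matching pairs in alphabetical order:
(A, D): A overlaps D ✓
(A, L): A overlaps L ✓
(A, N): A overlaps N ✓
(C, K): C overlaps K ✓
(C, R): C overlaps R ✓
(D, W): D overlaps W ✓
(E, R): E overlaps R ✓
(J, K): J overlaps K ✓
(J, V): J overlaps V ✓
(K, R): K overlaps R ✓
(L, C): L overlaps C ✓
(L, E): L overlaps E ✓
(L, J): L overlaps J ✓
(L, Z): L overlaps Z ✓
(N, C): N overlaps C ✓
(N, E): N overlaps E ✓
(N, J): N overlaps J ✓
(N, L): N overlaps L ✓
(N, Z): N overlaps Z ✓
(Q, L): Q overlaps L ✓
(W, C): W overlaps C ✓
(W, E): W overlaps E ✓
(W, J): W overlaps J ✓
(W, Z): W overlaps Z ✓
... plus 1 further pairs not listed.
Count: 25.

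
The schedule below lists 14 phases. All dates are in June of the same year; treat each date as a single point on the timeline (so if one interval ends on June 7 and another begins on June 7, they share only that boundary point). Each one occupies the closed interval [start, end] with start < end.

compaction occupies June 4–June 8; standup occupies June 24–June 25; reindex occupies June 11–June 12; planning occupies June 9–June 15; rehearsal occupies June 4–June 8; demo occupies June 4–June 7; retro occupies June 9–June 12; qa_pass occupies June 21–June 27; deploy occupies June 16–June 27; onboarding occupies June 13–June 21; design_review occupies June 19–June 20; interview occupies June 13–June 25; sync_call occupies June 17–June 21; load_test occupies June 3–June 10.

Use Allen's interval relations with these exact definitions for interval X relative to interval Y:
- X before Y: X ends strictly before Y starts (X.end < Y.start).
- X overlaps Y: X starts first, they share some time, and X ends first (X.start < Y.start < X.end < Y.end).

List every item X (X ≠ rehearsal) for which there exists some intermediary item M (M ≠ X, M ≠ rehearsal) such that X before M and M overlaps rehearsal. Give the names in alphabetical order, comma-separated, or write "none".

none

Target rehearsal = [June 4, June 8].
Intermediaries M with M overlaps rehearsal: none.
Union: none.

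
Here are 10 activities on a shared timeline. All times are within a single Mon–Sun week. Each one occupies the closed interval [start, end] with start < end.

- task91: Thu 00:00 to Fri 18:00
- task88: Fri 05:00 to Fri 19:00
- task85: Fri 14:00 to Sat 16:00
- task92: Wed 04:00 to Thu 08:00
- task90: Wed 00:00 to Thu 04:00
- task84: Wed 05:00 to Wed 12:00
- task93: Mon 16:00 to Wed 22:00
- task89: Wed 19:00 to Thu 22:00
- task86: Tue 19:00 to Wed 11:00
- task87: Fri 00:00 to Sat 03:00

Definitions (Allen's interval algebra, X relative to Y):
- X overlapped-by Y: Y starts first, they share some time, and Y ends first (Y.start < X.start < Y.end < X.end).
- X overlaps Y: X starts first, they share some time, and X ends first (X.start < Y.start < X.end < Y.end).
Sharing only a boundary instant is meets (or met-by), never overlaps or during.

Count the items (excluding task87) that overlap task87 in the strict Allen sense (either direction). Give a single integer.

2

Target task87 = [Fri 00:00, Sat 03:00].
task84 [Wed 05:00, Wed 12:00] → before → no.
task85 [Fri 14:00, Sat 16:00] → overlapped-by → counts.
task86 [Tue 19:00, Wed 11:00] → before → no.
task88 [Fri 05:00, Fri 19:00] → during → no.
task89 [Wed 19:00, Thu 22:00] → before → no.
task90 [Wed 00:00, Thu 04:00] → before → no.
task91 [Thu 00:00, Fri 18:00] → overlaps → counts.
task92 [Wed 04:00, Thu 08:00] → before → no.
task93 [Mon 16:00, Wed 22:00] → before → no.
Total: 2.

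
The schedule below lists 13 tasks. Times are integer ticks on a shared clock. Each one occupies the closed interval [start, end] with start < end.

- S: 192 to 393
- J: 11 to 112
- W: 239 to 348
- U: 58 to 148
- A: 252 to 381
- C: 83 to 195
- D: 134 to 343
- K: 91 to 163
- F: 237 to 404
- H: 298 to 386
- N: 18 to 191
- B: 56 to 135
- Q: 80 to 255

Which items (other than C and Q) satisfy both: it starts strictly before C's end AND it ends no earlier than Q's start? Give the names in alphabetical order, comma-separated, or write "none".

Conditions: its start is strictly before C's end (X.start < 195) AND its end is no earlier than Q's start (X.end >= 80).
A: start 252 < 195? ✗; end 381 >= 80? ✓ → no.
B: start 56 < 195? ✓; end 135 >= 80? ✓ → yes.
D: start 134 < 195? ✓; end 343 >= 80? ✓ → yes.
F: start 237 < 195? ✗; end 404 >= 80? ✓ → no.
H: start 298 < 195? ✗; end 386 >= 80? ✓ → no.
J: start 11 < 195? ✓; end 112 >= 80? ✓ → yes.
K: start 91 < 195? ✓; end 163 >= 80? ✓ → yes.
N: start 18 < 195? ✓; end 191 >= 80? ✓ → yes.
S: start 192 < 195? ✓; end 393 >= 80? ✓ → yes.
U: start 58 < 195? ✓; end 148 >= 80? ✓ → yes.
W: start 239 < 195? ✗; end 348 >= 80? ✓ → no.
Result: B, D, J, K, N, S, U.

B, D, J, K, N, S, U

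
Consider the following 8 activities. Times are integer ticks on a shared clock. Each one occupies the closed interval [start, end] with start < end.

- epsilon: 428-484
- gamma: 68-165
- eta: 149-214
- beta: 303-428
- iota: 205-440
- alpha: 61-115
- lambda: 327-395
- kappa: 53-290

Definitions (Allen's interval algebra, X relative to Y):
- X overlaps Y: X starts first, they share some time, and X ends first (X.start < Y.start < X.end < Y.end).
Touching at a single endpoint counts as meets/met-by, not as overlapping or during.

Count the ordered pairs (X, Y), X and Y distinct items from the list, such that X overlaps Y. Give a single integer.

Checking all 56 ordered pairs for relation 'overlaps'; matching pairs in alphabetical order:
(alpha, gamma): alpha overlaps gamma ✓
(eta, iota): eta overlaps iota ✓
(gamma, eta): gamma overlaps eta ✓
(iota, epsilon): iota overlaps epsilon ✓
(kappa, iota): kappa overlaps iota ✓
Count: 5.

5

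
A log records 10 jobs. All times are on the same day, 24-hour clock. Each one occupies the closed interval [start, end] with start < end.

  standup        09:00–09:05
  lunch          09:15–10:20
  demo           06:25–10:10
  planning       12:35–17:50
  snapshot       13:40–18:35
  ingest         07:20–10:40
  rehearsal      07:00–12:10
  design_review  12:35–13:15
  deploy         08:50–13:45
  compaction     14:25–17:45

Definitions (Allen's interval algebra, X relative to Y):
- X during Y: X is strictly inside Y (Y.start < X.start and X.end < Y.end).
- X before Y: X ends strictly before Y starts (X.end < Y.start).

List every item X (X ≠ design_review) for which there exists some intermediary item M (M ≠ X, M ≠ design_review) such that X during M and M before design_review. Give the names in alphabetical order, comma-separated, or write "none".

Target design_review = [12:35, 13:15].
Intermediaries M with M before design_review: demo, ingest, lunch, rehearsal, standup.
Via demo — items with X during demo: standup.
Via ingest — items with X during ingest: lunch, standup.
Via lunch — items with X during lunch: none.
Via rehearsal — items with X during rehearsal: ingest, lunch, standup.
Via standup — items with X during standup: none.
Union: ingest, lunch, standup.

ingest, lunch, standup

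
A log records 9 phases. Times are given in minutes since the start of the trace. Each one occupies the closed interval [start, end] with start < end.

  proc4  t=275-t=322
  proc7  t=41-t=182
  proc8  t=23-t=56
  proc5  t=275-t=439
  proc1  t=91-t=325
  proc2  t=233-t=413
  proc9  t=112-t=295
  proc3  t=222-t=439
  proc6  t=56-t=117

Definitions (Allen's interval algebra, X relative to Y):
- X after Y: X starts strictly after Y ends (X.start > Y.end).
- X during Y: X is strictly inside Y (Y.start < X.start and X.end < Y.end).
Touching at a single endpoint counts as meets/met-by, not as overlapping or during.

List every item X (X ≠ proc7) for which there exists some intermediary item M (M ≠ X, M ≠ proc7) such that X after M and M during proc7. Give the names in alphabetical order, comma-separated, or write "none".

Target proc7 = [t=41, t=182].
Intermediaries M with M during proc7: proc6.
Via proc6 — items with X after proc6: proc2, proc3, proc4, proc5.
Union: proc2, proc3, proc4, proc5.

proc2, proc3, proc4, proc5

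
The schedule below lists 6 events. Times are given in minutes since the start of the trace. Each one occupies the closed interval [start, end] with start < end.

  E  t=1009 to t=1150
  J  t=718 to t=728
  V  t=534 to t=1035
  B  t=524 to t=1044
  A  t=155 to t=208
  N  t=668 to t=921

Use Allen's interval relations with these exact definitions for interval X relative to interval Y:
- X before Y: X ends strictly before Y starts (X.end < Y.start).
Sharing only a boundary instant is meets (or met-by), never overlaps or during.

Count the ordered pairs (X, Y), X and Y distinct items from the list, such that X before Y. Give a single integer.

7

Checking all 30 ordered pairs for relation 'before'; matching pairs in alphabetical order:
(A, B): A before B ✓
(A, E): A before E ✓
(A, J): A before J ✓
(A, N): A before N ✓
(A, V): A before V ✓
(J, E): J before E ✓
(N, E): N before E ✓
Count: 7.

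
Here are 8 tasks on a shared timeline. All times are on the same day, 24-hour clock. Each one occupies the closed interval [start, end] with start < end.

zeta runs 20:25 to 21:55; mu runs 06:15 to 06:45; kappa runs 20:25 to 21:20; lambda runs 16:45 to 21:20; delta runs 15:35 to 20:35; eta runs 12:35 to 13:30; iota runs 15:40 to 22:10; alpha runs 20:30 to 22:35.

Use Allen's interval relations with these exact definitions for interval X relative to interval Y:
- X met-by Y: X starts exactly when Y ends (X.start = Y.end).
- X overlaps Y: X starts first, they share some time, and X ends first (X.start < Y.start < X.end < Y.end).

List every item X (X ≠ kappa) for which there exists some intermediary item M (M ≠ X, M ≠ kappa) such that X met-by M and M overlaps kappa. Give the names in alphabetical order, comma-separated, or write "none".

none

Target kappa = [20:25, 21:20].
Intermediaries M with M overlaps kappa: delta.
Via delta — items with X met-by delta: none.
Union: none.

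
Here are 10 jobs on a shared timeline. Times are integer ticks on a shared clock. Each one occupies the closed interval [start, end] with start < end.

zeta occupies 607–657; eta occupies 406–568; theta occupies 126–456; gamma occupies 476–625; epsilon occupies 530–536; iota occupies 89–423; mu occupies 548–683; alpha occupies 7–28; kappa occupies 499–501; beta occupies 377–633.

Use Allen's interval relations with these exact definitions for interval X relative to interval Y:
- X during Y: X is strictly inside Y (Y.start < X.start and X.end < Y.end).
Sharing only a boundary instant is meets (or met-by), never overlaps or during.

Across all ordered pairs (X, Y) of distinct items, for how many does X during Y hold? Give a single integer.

9

Checking all 90 ordered pairs for relation 'during'; matching pairs in alphabetical order:
(epsilon, beta): epsilon during beta ✓
(epsilon, eta): epsilon during eta ✓
(epsilon, gamma): epsilon during gamma ✓
(eta, beta): eta during beta ✓
(gamma, beta): gamma during beta ✓
(kappa, beta): kappa during beta ✓
(kappa, eta): kappa during eta ✓
(kappa, gamma): kappa during gamma ✓
(zeta, mu): zeta during mu ✓
Count: 9.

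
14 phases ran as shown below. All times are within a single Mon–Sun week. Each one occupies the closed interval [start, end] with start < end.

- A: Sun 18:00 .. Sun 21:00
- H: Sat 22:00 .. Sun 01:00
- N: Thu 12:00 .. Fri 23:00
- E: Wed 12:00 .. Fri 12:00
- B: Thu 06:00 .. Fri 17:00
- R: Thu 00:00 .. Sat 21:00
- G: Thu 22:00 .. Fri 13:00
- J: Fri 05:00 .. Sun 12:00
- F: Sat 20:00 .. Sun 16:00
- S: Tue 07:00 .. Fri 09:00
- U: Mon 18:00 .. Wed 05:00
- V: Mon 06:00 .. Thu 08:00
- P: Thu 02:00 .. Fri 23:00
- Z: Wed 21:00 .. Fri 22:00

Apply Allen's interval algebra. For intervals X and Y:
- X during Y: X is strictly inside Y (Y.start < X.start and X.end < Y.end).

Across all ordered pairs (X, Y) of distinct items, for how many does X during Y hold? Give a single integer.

Checking all 182 ordered pairs for relation 'during'; matching pairs in alphabetical order:
(B, P): B during P ✓
(B, R): B during R ✓
(B, Z): B during Z ✓
(G, B): G during B ✓
(G, N): G during N ✓
(G, P): G during P ✓
(G, R): G during R ✓
(G, Z): G during Z ✓
(H, F): H during F ✓
(H, J): H during J ✓
(N, R): N during R ✓
(P, R): P during R ✓
(U, V): U during V ✓
Count: 13.

13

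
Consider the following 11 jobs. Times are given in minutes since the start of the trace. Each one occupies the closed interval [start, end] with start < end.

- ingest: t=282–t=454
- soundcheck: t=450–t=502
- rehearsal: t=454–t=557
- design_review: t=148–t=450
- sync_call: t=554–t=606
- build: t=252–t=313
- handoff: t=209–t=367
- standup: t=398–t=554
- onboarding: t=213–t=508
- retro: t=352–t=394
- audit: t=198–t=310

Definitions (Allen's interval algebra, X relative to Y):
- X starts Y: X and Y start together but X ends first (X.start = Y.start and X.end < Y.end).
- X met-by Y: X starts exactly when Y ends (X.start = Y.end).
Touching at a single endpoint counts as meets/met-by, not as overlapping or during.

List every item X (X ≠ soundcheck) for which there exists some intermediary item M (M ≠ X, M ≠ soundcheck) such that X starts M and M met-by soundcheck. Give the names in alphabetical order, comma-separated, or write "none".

Target soundcheck = [t=450, t=502].
Intermediaries M with M met-by soundcheck: none.
Union: none.

none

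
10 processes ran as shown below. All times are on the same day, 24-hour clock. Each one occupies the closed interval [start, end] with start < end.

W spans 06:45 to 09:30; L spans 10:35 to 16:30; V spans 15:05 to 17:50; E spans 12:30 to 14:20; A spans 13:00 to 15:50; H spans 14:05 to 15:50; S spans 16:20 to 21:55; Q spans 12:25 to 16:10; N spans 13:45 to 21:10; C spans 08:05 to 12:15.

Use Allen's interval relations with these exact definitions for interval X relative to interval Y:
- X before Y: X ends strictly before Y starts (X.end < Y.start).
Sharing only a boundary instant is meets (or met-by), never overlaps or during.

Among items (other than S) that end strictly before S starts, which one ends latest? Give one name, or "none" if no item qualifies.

Target S = [16:20, 21:55].
A [13:00, 15:50] → before → candidate.
C [08:05, 12:15] → before → candidate.
E [12:30, 14:20] → before → candidate.
H [14:05, 15:50] → before → candidate.
L [10:35, 16:30] → overlaps → excluded.
N [13:45, 21:10] → overlaps → excluded.
Q [12:25, 16:10] → before → candidate.
V [15:05, 17:50] → overlaps → excluded.
W [06:45, 09:30] → before → candidate.
Among candidates, latest end is 16:10 → Q.

Q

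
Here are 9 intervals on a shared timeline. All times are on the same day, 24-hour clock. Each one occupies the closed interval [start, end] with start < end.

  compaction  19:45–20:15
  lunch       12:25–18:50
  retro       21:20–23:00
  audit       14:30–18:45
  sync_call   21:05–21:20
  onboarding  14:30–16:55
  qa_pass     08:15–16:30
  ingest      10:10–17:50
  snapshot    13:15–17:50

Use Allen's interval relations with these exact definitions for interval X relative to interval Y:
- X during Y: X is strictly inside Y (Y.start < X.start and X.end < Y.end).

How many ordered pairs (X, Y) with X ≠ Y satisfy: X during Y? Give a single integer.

5

Checking all 72 ordered pairs for relation 'during'; matching pairs in alphabetical order:
(audit, lunch): audit during lunch ✓
(onboarding, ingest): onboarding during ingest ✓
(onboarding, lunch): onboarding during lunch ✓
(onboarding, snapshot): onboarding during snapshot ✓
(snapshot, lunch): snapshot during lunch ✓
Count: 5.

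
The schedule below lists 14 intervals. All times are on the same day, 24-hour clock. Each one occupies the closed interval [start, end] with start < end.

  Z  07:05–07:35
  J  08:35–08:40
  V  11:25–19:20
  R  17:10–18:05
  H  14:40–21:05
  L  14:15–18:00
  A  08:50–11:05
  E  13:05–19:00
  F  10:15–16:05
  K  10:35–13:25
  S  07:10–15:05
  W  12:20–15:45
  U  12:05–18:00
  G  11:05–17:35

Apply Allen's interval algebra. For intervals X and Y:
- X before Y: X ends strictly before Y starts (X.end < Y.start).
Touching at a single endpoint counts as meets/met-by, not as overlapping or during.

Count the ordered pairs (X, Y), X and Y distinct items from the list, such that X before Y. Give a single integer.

36

Checking all 182 ordered pairs for relation 'before'; matching pairs in alphabetical order:
(A, E): A before E ✓
(A, H): A before H ✓
(A, L): A before L ✓
(A, R): A before R ✓
(A, U): A before U ✓
(A, V): A before V ✓
(A, W): A before W ✓
(F, R): F before R ✓
(J, A): J before A ✓
(J, E): J before E ✓
(J, F): J before F ✓
(J, G): J before G ✓
(J, H): J before H ✓
(J, K): J before K ✓
(J, L): J before L ✓
(J, R): J before R ✓
(J, U): J before U ✓
(J, V): J before V ✓
(J, W): J before W ✓
(K, H): K before H ✓
(K, L): K before L ✓
(K, R): K before R ✓
(S, R): S before R ✓
(W, R): W before R ✓
... plus 12 further pairs not listed.
Count: 36.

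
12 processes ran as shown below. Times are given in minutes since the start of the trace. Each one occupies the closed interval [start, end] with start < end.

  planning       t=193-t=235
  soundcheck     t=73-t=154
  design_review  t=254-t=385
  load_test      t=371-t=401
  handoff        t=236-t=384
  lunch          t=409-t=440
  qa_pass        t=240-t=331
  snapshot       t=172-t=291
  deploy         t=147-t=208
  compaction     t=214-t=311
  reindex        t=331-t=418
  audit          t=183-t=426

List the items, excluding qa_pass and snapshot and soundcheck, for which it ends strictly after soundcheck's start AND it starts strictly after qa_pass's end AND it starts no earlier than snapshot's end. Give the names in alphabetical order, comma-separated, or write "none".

load_test, lunch

Conditions: its end is strictly after soundcheck's start (X.end > t=73) AND its start is strictly after qa_pass's end (X.start > t=331) AND its start is no earlier than snapshot's end (X.start >= t=291).
audit: end t=426 > t=73? ✓; start t=183 > t=331? ✗; start t=183 >= t=291? ✗ → no.
compaction: end t=311 > t=73? ✓; start t=214 > t=331? ✗; start t=214 >= t=291? ✗ → no.
deploy: end t=208 > t=73? ✓; start t=147 > t=331? ✗; start t=147 >= t=291? ✗ → no.
design_review: end t=385 > t=73? ✓; start t=254 > t=331? ✗; start t=254 >= t=291? ✗ → no.
handoff: end t=384 > t=73? ✓; start t=236 > t=331? ✗; start t=236 >= t=291? ✗ → no.
load_test: end t=401 > t=73? ✓; start t=371 > t=331? ✓; start t=371 >= t=291? ✓ → yes.
lunch: end t=440 > t=73? ✓; start t=409 > t=331? ✓; start t=409 >= t=291? ✓ → yes.
planning: end t=235 > t=73? ✓; start t=193 > t=331? ✗; start t=193 >= t=291? ✗ → no.
reindex: end t=418 > t=73? ✓; start t=331 > t=331? ✗; start t=331 >= t=291? ✓ → no.
Result: load_test, lunch.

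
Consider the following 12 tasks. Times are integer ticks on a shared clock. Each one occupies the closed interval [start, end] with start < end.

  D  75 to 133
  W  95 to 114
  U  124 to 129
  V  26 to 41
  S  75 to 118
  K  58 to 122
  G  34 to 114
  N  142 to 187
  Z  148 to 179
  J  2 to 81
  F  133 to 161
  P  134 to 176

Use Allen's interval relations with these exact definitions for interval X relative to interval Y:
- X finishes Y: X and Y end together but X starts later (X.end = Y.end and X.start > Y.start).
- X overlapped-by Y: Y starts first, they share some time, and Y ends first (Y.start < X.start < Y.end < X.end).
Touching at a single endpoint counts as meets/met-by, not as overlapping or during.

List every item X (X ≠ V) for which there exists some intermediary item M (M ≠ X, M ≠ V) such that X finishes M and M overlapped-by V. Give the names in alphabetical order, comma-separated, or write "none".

Target V = [26, 41].
Intermediaries M with M overlapped-by V: G.
Via G — items with X finishes G: W.
Union: W.

W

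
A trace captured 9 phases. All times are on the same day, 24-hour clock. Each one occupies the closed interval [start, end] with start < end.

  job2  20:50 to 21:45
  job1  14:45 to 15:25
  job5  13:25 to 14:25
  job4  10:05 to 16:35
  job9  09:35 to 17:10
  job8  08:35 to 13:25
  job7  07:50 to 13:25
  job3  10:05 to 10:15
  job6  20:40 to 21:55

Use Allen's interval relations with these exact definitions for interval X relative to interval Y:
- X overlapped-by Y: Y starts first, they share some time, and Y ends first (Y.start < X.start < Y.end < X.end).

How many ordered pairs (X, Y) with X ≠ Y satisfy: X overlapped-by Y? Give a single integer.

Checking all 72 ordered pairs for relation 'overlapped-by'; matching pairs in alphabetical order:
(job4, job7): job4 overlapped-by job7 ✓
(job4, job8): job4 overlapped-by job8 ✓
(job9, job7): job9 overlapped-by job7 ✓
(job9, job8): job9 overlapped-by job8 ✓
Count: 4.

4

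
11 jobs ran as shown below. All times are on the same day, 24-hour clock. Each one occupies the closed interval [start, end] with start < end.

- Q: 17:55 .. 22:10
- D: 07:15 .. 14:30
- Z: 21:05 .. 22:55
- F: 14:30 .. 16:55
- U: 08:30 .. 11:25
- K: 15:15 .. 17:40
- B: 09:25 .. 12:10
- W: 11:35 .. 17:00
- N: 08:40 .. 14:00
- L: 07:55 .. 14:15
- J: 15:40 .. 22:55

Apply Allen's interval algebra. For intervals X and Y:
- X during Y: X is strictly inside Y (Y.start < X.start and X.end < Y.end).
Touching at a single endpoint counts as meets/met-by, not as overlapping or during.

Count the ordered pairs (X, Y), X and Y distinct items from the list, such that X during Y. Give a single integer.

10

Checking all 110 ordered pairs for relation 'during'; matching pairs in alphabetical order:
(B, D): B during D ✓
(B, L): B during L ✓
(B, N): B during N ✓
(F, W): F during W ✓
(L, D): L during D ✓
(N, D): N during D ✓
(N, L): N during L ✓
(Q, J): Q during J ✓
(U, D): U during D ✓
(U, L): U during L ✓
Count: 10.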